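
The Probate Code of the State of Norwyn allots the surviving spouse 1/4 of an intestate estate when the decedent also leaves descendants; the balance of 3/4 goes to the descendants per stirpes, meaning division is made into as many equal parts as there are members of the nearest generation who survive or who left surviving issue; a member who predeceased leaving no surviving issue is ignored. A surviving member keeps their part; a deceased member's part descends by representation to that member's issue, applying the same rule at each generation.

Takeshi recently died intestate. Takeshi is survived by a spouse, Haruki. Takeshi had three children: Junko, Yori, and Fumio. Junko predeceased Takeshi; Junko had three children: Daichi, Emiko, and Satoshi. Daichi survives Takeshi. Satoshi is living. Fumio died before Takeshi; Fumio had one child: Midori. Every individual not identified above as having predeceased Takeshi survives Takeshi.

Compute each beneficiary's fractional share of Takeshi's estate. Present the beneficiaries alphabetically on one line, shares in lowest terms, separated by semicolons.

Daichi 1/12; Emiko 1/12; Haruki 1/4; Midori 1/4; Satoshi 1/12; Yori 1/4

Haruki, as surviving spouse, takes 1/4.
The remaining 3/4 passes to Takeshi's descendants per stirpes.
The 3/4 is divided into 3 equal shares of 1/4 among Junko, Yori, Fumio.
Junko predeceased; the 1/4 allotted to Junko's branch passes to Junko's issue by representation.
The 1/4 is divided into 3 equal shares of 1/12 among Daichi, Emiko, Satoshi.
Daichi is living and takes 1/12.
Emiko is living and takes 1/12.
Satoshi is living and takes 1/12.
Yori is living and takes 1/4.
Fumio predeceased; the 1/4 allotted to Fumio's branch passes to Fumio's issue by representation.
Midori is the sole taker at this level and receives the full 1/4.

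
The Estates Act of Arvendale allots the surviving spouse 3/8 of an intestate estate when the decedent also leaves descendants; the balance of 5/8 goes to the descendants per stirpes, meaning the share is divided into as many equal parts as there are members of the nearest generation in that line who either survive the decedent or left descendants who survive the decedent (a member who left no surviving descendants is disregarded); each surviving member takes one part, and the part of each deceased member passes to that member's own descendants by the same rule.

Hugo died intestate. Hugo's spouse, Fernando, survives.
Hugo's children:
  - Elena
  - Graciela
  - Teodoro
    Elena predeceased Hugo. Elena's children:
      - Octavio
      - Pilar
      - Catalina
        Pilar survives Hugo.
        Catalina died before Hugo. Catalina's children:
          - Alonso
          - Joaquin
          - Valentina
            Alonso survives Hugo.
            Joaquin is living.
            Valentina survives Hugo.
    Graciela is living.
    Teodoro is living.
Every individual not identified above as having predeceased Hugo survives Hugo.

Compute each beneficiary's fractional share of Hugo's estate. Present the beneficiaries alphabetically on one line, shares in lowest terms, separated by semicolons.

Fernando, as surviving spouse, takes 3/8.
The remaining 5/8 passes to Hugo's descendants per stirpes.
The 5/8 is divided into 3 equal shares of 5/24 among Elena, Graciela, Teodoro.
Elena predeceased; the 5/24 allotted to Elena's branch passes to Elena's issue by representation.
The 5/24 is divided into 3 equal shares of 5/72 among Octavio, Pilar, Catalina.
Octavio is living and takes 5/72.
Pilar is living and takes 5/72.
Catalina predeceased; the 5/72 allotted to Catalina's branch passes to Catalina's issue by representation.
The 5/72 is divided into 3 equal shares of 5/216 among Alonso, Joaquin, Valentina.
Alonso is living and takes 5/216.
Joaquin is living and takes 5/216.
Valentina is living and takes 5/216.
Graciela is living and takes 5/24.
Teodoro is living and takes 5/24.

Alonso 5/216; Fernando 3/8; Graciela 5/24; Joaquin 5/216; Octavio 5/72; Pilar 5/72; Teodoro 5/24; Valentina 5/216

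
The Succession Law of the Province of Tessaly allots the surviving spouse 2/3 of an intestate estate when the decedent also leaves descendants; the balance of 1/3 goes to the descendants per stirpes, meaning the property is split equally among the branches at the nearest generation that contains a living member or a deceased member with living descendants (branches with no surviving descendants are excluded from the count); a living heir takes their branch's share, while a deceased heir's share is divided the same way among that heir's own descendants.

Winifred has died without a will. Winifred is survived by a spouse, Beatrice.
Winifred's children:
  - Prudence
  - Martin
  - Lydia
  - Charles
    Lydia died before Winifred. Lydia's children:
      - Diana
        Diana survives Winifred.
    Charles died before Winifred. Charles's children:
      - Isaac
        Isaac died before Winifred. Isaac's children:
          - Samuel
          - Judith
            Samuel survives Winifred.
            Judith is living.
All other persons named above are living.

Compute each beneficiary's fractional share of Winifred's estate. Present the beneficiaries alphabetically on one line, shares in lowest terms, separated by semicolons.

Beatrice 2/3; Diana 1/12; Judith 1/24; Martin 1/12; Prudence 1/12; Samuel 1/24

Beatrice, as surviving spouse, takes 2/3.
The remaining 1/3 passes to Winifred's descendants per stirpes.
The 1/3 is divided into 4 equal shares of 1/12 among Prudence, Martin, Lydia, Charles.
Prudence is living and takes 1/12.
Martin is living and takes 1/12.
Lydia predeceased; the 1/12 allotted to Lydia's branch passes to Lydia's issue by representation.
Diana is the sole taker at this level and receives the full 1/12.
Charles predeceased; the 1/12 allotted to Charles's branch passes to Charles's issue by representation.
Isaac's line is the sole branch at this level, so the full 1/12 passes to Isaac's issue by representation.
The 1/12 is divided into 2 equal shares of 1/24 among Samuel, Judith.
Samuel is living and takes 1/24.
Judith is living and takes 1/24.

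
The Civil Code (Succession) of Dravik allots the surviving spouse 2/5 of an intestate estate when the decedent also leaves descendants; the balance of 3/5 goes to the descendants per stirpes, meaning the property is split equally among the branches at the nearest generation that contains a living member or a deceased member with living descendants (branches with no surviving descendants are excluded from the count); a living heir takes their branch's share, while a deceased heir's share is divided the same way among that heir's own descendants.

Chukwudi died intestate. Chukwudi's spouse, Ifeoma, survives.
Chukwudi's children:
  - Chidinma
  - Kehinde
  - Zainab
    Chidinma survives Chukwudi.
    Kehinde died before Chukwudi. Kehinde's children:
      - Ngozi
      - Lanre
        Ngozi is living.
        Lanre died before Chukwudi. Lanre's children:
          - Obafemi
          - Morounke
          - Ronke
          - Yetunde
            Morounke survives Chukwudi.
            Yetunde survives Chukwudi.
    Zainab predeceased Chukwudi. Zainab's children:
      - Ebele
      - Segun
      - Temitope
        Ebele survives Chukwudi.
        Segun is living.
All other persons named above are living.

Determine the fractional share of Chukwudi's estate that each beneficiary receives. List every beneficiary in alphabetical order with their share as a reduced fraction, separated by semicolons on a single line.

Ifeoma, as surviving spouse, takes 2/5.
The remaining 3/5 passes to Chukwudi's descendants per stirpes.
The 3/5 is divided into 3 equal shares of 1/5 among Chidinma, Kehinde, Zainab.
Chidinma is living and takes 1/5.
Kehinde predeceased; the 1/5 allotted to Kehinde's branch passes to Kehinde's issue by representation.
The 1/5 is divided into 2 equal shares of 1/10 among Ngozi, Lanre.
Ngozi is living and takes 1/10.
Lanre predeceased; the 1/10 allotted to Lanre's branch passes to Lanre's issue by representation.
The 1/10 is divided into 4 equal shares of 1/40 among Obafemi, Morounke, Ronke, Yetunde.
Obafemi is living and takes 1/40.
Morounke is living and takes 1/40.
Ronke is living and takes 1/40.
Yetunde is living and takes 1/40.
Zainab predeceased; the 1/5 allotted to Zainab's branch passes to Zainab's issue by representation.
The 1/5 is divided into 3 equal shares of 1/15 among Ebele, Segun, Temitope.
Ebele is living and takes 1/15.
Segun is living and takes 1/15.
Temitope is living and takes 1/15.

Chidinma 1/5; Ebele 1/15; Ifeoma 2/5; Morounke 1/40; Ngozi 1/10; Obafemi 1/40; Ronke 1/40; Segun 1/15; Temitope 1/15; Yetunde 1/40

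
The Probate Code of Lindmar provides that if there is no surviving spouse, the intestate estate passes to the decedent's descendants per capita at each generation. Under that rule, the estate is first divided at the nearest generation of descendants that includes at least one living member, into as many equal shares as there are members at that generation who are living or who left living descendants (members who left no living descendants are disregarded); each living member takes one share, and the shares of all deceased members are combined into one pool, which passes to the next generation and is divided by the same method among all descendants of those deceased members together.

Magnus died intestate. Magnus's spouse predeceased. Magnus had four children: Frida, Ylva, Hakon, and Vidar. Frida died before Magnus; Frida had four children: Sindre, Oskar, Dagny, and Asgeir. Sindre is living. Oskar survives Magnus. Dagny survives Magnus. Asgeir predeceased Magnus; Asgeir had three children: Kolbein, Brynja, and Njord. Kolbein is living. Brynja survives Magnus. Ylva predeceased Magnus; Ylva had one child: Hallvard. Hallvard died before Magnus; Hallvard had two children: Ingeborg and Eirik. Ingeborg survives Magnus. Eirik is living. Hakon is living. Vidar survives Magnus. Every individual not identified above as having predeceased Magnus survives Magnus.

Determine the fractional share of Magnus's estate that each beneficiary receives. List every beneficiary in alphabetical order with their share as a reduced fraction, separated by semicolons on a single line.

There is no surviving spouse, so the entire estate passes to Magnus's descendants per capita at each generation.
At generation 1 (Frida, Ylva, Hakon, Vidar) there are 4 shares of (1)/4 = 1/4 each.
Living: Hakon and Vidar — each takes 1/4.
Deceased: Frida and Ylva. Their combined 1/2 is pooled and carried to generation 2.
At generation 2 (Sindre, Oskar, Dagny, Asgeir, Hallvard) there are 5 shares of (1/2)/5 = 1/10 each.
Living: Sindre, Oskar, and Dagny — each takes 1/10.
Deceased: Asgeir and Hallvard. Their combined 1/5 is pooled and carried to generation 3.
At generation 3 (Kolbein, Brynja, Njord, Ingeborg, Eirik) there are 5 shares of (1/5)/5 = 1/25 each.
Living: Kolbein, Brynja, Njord, Ingeborg, and Eirik — each takes 1/25.

Brynja 1/25; Dagny 1/10; Eirik 1/25; Hakon 1/4; Ingeborg 1/25; Kolbein 1/25; Njord 1/25; Oskar 1/10; Sindre 1/10; Vidar 1/4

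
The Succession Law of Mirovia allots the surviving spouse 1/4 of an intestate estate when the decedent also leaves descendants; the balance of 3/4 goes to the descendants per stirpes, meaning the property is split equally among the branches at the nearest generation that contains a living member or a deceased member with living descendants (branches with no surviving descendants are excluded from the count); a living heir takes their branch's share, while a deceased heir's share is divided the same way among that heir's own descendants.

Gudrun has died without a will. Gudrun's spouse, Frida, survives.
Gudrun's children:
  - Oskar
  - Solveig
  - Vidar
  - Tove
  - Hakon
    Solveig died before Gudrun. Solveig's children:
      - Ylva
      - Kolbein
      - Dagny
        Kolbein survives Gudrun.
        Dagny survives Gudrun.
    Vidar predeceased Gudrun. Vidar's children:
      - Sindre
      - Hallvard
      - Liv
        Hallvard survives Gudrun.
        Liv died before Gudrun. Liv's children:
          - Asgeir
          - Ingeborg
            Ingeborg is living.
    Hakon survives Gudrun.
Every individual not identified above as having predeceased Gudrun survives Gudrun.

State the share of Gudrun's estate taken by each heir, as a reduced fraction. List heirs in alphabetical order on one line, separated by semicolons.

Frida, as surviving spouse, takes 1/4.
The remaining 3/4 passes to Gudrun's descendants per stirpes.
The 3/4 is divided into 5 equal shares of 3/20 among Oskar, Solveig, Vidar, Tove, Hakon.
Oskar is living and takes 3/20.
Solveig predeceased; the 3/20 allotted to Solveig's branch passes to Solveig's issue by representation.
The 3/20 is divided into 3 equal shares of 1/20 among Ylva, Kolbein, Dagny.
Ylva is living and takes 1/20.
Kolbein is living and takes 1/20.
Dagny is living and takes 1/20.
Vidar predeceased; the 3/20 allotted to Vidar's branch passes to Vidar's issue by representation.
The 3/20 is divided into 3 equal shares of 1/20 among Sindre, Hallvard, Liv.
Sindre is living and takes 1/20.
Hallvard is living and takes 1/20.
Liv predeceased; the 1/20 allotted to Liv's branch passes to Liv's issue by representation.
The 1/20 is divided into 2 equal shares of 1/40 among Asgeir, Ingeborg.
Asgeir is living and takes 1/40.
Ingeborg is living and takes 1/40.
Tove is living and takes 3/20.
Hakon is living and takes 3/20.

Asgeir 1/40; Dagny 1/20; Frida 1/4; Hakon 3/20; Hallvard 1/20; Ingeborg 1/40; Kolbein 1/20; Oskar 3/20; Sindre 1/20; Tove 3/20; Ylva 1/20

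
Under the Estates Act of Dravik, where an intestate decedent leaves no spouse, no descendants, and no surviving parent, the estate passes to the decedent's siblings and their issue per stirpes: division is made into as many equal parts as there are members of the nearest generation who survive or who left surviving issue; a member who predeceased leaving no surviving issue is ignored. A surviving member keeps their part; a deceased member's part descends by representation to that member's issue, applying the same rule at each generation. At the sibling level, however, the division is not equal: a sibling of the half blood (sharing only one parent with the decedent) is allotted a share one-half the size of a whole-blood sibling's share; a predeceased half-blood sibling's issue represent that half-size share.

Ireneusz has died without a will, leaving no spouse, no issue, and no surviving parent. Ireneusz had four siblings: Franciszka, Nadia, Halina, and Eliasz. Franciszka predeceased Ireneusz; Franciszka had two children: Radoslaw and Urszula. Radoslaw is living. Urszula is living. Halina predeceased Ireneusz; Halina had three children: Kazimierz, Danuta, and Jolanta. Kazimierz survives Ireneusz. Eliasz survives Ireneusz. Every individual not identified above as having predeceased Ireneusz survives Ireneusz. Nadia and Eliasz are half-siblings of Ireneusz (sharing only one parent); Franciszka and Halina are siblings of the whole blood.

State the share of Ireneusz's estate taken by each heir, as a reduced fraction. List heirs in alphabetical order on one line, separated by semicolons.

No spouse, descendants, or parent survives, so the estate passes to Ireneusz's siblings per stirpes.
Half-blood siblings count for one-half the weight of whole-blood siblings at the initial division.
Dividing 1 in proportion to weights (total weight 3): Franciszka (weight 1) → 1/3; Nadia (weight 1/2) → 1/6; Halina (weight 1) → 1/3; Eliasz (weight 1/2) → 1/6.
Franciszka predeceased; the 1/3 allotted to Franciszka's branch passes to Franciszka's issue by representation.
The 1/3 is divided into 2 equal shares of 1/6 among Radoslaw, Urszula.
Radoslaw is living and takes 1/6.
Urszula is living and takes 1/6.
Nadia is living and takes 1/6.
Halina predeceased; the 1/3 allotted to Halina's branch passes to Halina's issue by representation.
The 1/3 is divided into 3 equal shares of 1/9 among Kazimierz, Danuta, Jolanta.
Kazimierz is living and takes 1/9.
Danuta is living and takes 1/9.
Jolanta is living and takes 1/9.
Eliasz is living and takes 1/6.

Danuta 1/9; Eliasz 1/6; Jolanta 1/9; Kazimierz 1/9; Nadia 1/6; Radoslaw 1/6; Urszula 1/6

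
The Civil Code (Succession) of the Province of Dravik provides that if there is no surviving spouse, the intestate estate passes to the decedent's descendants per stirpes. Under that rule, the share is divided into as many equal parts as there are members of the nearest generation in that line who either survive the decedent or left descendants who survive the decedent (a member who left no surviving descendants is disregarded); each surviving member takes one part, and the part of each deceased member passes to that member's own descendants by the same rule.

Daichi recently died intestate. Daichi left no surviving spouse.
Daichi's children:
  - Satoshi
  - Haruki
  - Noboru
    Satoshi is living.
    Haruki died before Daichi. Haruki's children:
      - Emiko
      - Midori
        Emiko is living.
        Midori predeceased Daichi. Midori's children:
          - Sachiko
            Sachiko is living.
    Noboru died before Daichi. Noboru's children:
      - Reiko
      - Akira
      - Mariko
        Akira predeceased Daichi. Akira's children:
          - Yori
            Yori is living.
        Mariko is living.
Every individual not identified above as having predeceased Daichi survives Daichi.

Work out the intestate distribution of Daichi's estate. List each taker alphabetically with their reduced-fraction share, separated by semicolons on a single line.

There is no surviving spouse, so the entire estate passes to Daichi's descendants per stirpes.
The estate is divided into 3 equal shares of 1/3 among Satoshi, Haruki, Noboru.
Satoshi is living and takes 1/3.
Haruki predeceased; the 1/3 allotted to Haruki's branch passes to Haruki's issue by representation.
The 1/3 is divided into 2 equal shares of 1/6 among Emiko, Midori.
Emiko is living and takes 1/6.
Midori predeceased; the 1/6 allotted to Midori's branch passes to Midori's issue by representation.
Sachiko is the sole taker at this level and receives the full 1/6.
Noboru predeceased; the 1/3 allotted to Noboru's branch passes to Noboru's issue by representation.
The 1/3 is divided into 3 equal shares of 1/9 among Reiko, Akira, Mariko.
Reiko is living and takes 1/9.
Akira predeceased; the 1/9 allotted to Akira's branch passes to Akira's issue by representation.
Yori is the sole taker at this level and receives the full 1/9.
Mariko is living and takes 1/9.

Emiko 1/6; Mariko 1/9; Reiko 1/9; Sachiko 1/6; Satoshi 1/3; Yori 1/9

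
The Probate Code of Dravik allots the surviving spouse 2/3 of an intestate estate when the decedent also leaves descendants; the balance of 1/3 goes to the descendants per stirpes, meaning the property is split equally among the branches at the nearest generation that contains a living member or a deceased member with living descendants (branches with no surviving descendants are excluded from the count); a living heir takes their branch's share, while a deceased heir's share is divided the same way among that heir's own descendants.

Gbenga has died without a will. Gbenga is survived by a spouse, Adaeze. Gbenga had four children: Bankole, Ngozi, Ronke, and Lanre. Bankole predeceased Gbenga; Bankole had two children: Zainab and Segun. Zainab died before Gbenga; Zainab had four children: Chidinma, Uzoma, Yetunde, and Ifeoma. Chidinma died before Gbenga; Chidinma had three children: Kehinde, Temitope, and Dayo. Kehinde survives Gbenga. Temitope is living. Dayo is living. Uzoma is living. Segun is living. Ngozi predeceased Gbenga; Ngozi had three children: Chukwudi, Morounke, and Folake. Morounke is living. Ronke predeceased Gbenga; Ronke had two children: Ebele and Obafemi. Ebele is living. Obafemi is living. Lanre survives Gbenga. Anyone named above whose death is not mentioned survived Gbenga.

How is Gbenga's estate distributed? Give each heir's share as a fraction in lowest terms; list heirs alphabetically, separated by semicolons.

Adaeze 2/3; Chukwudi 1/36; Dayo 1/288; Ebele 1/24; Folake 1/36; Ifeoma 1/96; Kehinde 1/288; Lanre 1/12; Morounke 1/36; Obafemi 1/24; Segun 1/24; Temitope 1/288; Uzoma 1/96; Yetunde 1/96

Adaeze, as surviving spouse, takes 2/3.
The remaining 1/3 passes to Gbenga's descendants per stirpes.
The 1/3 is divided into 4 equal shares of 1/12 among Bankole, Ngozi, Ronke, Lanre.
Bankole predeceased; the 1/12 allotted to Bankole's branch passes to Bankole's issue by representation.
The 1/12 is divided into 2 equal shares of 1/24 among Zainab, Segun.
Zainab predeceased; the 1/24 allotted to Zainab's branch passes to Zainab's issue by representation.
The 1/24 is divided into 4 equal shares of 1/96 among Chidinma, Uzoma, Yetunde, Ifeoma.
Chidinma predeceased; the 1/96 allotted to Chidinma's branch passes to Chidinma's issue by representation.
The 1/96 is divided into 3 equal shares of 1/288 among Kehinde, Temitope, Dayo.
Kehinde is living and takes 1/288.
Temitope is living and takes 1/288.
Dayo is living and takes 1/288.
Uzoma is living and takes 1/96.
Yetunde is living and takes 1/96.
Ifeoma is living and takes 1/96.
Segun is living and takes 1/24.
Ngozi predeceased; the 1/12 allotted to Ngozi's branch passes to Ngozi's issue by representation.
The 1/12 is divided into 3 equal shares of 1/36 among Chukwudi, Morounke, Folake.
Chukwudi is living and takes 1/36.
Morounke is living and takes 1/36.
Folake is living and takes 1/36.
Ronke predeceased; the 1/12 allotted to Ronke's branch passes to Ronke's issue by representation.
The 1/12 is divided into 2 equal shares of 1/24 among Ebele, Obafemi.
Ebele is living and takes 1/24.
Obafemi is living and takes 1/24.
Lanre is living and takes 1/12.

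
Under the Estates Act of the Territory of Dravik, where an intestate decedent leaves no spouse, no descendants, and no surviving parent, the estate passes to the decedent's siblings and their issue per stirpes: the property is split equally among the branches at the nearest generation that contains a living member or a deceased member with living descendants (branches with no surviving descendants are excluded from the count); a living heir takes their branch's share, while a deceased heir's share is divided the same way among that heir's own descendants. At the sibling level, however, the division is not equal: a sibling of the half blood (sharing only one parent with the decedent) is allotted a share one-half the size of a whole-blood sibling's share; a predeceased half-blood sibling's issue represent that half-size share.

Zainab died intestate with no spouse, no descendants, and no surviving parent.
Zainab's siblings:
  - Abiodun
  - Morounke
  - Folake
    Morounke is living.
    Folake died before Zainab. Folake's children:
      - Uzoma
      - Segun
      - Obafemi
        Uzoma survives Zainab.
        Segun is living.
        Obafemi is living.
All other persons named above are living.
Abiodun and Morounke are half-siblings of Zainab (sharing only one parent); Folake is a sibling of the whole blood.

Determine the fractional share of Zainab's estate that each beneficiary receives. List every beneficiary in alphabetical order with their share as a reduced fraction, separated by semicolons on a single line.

Abiodun 1/4; Morounke 1/4; Obafemi 1/6; Segun 1/6; Uzoma 1/6

No spouse, descendants, or parent survives, so the estate passes to Zainab's siblings per stirpes.
Half-blood siblings count for one-half the weight of whole-blood siblings at the initial division.
Dividing 1 in proportion to weights (total weight 2): Abiodun (weight 1/2) → 1/4; Morounke (weight 1/2) → 1/4; Folake (weight 1) → 1/2.
Abiodun is living and takes 1/4.
Morounke is living and takes 1/4.
Folake predeceased; the 1/2 allotted to Folake's branch passes to Folake's issue by representation.
The 1/2 is divided into 3 equal shares of 1/6 among Uzoma, Segun, Obafemi.
Uzoma is living and takes 1/6.
Segun is living and takes 1/6.
Obafemi is living and takes 1/6.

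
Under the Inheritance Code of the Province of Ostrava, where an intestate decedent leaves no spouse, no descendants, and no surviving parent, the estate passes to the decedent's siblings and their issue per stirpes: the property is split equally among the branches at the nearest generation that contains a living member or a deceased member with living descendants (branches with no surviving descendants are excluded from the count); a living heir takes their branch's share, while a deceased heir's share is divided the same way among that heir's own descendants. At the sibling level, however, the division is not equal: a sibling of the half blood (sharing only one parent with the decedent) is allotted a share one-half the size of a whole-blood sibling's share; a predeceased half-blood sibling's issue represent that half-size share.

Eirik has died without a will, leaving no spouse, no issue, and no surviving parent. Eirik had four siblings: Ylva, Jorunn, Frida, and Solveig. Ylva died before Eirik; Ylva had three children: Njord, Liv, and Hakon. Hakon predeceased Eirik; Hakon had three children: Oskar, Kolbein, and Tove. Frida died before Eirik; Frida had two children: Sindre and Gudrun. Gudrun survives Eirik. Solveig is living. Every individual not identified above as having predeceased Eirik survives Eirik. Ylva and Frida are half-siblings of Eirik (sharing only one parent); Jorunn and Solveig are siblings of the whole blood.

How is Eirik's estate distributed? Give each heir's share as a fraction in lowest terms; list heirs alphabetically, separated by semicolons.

No spouse, descendants, or parent survives, so the estate passes to Eirik's siblings per stirpes.
Half-blood siblings count for one-half the weight of whole-blood siblings at the initial division.
Dividing 1 in proportion to weights (total weight 3): Ylva (weight 1/2) → 1/6; Jorunn (weight 1) → 1/3; Frida (weight 1/2) → 1/6; Solveig (weight 1) → 1/3.
Ylva predeceased; the 1/6 allotted to Ylva's branch passes to Ylva's issue by representation.
The 1/6 is divided into 3 equal shares of 1/18 among Njord, Liv, Hakon.
Njord is living and takes 1/18.
Liv is living and takes 1/18.
Hakon predeceased; the 1/18 allotted to Hakon's branch passes to Hakon's issue by representation.
The 1/18 is divided into 3 equal shares of 1/54 among Oskar, Kolbein, Tove.
Oskar is living and takes 1/54.
Kolbein is living and takes 1/54.
Tove is living and takes 1/54.
Jorunn is living and takes 1/3.
Frida predeceased; the 1/6 allotted to Frida's branch passes to Frida's issue by representation.
The 1/6 is divided into 2 equal shares of 1/12 among Sindre, Gudrun.
Sindre is living and takes 1/12.
Gudrun is living and takes 1/12.
Solveig is living and takes 1/3.

Gudrun 1/12; Jorunn 1/3; Kolbein 1/54; Liv 1/18; Njord 1/18; Oskar 1/54; Sindre 1/12; Solveig 1/3; Tove 1/54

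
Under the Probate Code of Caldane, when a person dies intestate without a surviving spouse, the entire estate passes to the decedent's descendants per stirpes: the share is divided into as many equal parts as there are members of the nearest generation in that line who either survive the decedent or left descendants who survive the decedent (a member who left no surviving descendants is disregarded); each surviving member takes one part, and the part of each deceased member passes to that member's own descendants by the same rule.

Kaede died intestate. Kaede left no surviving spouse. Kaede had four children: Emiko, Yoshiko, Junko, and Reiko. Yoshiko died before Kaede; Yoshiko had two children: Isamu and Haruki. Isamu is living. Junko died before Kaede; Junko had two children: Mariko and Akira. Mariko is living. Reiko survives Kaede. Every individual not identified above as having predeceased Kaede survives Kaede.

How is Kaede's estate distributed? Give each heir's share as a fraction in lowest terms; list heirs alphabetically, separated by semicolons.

There is no surviving spouse, so the entire estate passes to Kaede's descendants per stirpes.
The estate is divided into 4 equal shares of 1/4 among Emiko, Yoshiko, Junko, Reiko.
Emiko is living and takes 1/4.
Yoshiko predeceased; the 1/4 allotted to Yoshiko's branch passes to Yoshiko's issue by representation.
The 1/4 is divided into 2 equal shares of 1/8 among Isamu, Haruki.
Isamu is living and takes 1/8.
Haruki is living and takes 1/8.
Junko predeceased; the 1/4 allotted to Junko's branch passes to Junko's issue by representation.
The 1/4 is divided into 2 equal shares of 1/8 among Mariko, Akira.
Mariko is living and takes 1/8.
Akira is living and takes 1/8.
Reiko is living and takes 1/4.

Akira 1/8; Emiko 1/4; Haruki 1/8; Isamu 1/8; Mariko 1/8; Reiko 1/4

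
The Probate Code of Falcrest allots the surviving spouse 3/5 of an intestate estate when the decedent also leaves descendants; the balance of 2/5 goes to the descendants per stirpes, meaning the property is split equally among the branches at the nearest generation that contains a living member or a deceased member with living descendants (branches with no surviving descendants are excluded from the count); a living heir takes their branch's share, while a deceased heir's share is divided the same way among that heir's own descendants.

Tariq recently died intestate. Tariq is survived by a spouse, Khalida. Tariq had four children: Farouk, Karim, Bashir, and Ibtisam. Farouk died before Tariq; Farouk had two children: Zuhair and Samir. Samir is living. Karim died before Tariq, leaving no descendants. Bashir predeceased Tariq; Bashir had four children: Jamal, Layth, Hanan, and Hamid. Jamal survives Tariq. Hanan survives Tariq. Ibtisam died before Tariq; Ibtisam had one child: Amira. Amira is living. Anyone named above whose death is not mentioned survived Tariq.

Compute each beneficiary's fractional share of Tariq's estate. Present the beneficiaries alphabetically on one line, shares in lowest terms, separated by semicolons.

Khalida, as surviving spouse, takes 3/5.
The remaining 2/5 passes to Tariq's descendants per stirpes.
Karim left no surviving issue, so that branch lapses and is disregarded.
The 2/5 is divided into 3 equal shares of 2/15 among Farouk, Bashir, Ibtisam.
Farouk predeceased; the 2/15 allotted to Farouk's branch passes to Farouk's issue by representation.
The 2/15 is divided into 2 equal shares of 1/15 among Zuhair, Samir.
Zuhair is living and takes 1/15.
Samir is living and takes 1/15.
Bashir predeceased; the 2/15 allotted to Bashir's branch passes to Bashir's issue by representation.
The 2/15 is divided into 4 equal shares of 1/30 among Jamal, Layth, Hanan, Hamid.
Jamal is living and takes 1/30.
Layth is living and takes 1/30.
Hanan is living and takes 1/30.
Hamid is living and takes 1/30.
Ibtisam predeceased; the 2/15 allotted to Ibtisam's branch passes to Ibtisam's issue by representation.
Amira is the sole taker at this level and receives the full 2/15.

Amira 2/15; Hamid 1/30; Hanan 1/30; Jamal 1/30; Khalida 3/5; Layth 1/30; Samir 1/15; Zuhair 1/15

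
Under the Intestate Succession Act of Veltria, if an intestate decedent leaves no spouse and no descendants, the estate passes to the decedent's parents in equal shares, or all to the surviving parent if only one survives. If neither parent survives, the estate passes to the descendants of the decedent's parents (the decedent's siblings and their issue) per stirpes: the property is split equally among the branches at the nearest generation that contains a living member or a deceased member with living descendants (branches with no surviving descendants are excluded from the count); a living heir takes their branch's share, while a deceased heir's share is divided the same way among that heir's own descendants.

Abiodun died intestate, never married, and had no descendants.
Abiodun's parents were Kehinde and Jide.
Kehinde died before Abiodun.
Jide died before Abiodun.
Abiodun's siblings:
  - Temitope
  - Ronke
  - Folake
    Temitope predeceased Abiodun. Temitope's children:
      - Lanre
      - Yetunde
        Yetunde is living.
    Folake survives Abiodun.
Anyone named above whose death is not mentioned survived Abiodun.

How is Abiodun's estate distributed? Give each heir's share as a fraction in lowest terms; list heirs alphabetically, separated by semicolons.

Folake 1/3; Lanre 1/6; Ronke 1/3; Yetunde 1/6

Neither parent survives and there are no descendants, so the estate passes to Abiodun's siblings and their issue per stirpes.
The estate is divided into 3 equal shares of 1/3 among Temitope, Ronke, Folake.
Temitope predeceased; the 1/3 allotted to Temitope's branch passes to Temitope's issue by representation.
The 1/3 is divided into 2 equal shares of 1/6 among Lanre, Yetunde.
Lanre is living and takes 1/6.
Yetunde is living and takes 1/6.
Ronke is living and takes 1/3.
Folake is living and takes 1/3.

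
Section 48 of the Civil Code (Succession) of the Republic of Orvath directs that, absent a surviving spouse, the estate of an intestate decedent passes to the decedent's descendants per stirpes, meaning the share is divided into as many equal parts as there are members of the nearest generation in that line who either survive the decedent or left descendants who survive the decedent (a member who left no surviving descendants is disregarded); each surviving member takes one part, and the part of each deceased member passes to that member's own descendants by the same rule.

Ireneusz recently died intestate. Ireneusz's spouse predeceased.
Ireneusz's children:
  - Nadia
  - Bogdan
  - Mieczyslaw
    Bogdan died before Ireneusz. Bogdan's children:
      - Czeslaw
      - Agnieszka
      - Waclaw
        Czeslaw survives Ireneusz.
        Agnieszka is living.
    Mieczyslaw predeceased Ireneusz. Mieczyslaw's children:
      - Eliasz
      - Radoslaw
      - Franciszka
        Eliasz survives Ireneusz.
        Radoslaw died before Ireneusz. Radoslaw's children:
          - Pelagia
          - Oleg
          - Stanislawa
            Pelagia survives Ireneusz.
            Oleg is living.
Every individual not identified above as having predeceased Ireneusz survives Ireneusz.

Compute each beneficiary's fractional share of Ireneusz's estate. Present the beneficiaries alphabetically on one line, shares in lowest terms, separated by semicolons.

Agnieszka 1/9; Czeslaw 1/9; Eliasz 1/9; Franciszka 1/9; Nadia 1/3; Oleg 1/27; Pelagia 1/27; Stanislawa 1/27; Waclaw 1/9

There is no surviving spouse, so the entire estate passes to Ireneusz's descendants per stirpes.
The estate is divided into 3 equal shares of 1/3 among Nadia, Bogdan, Mieczyslaw.
Nadia is living and takes 1/3.
Bogdan predeceased; the 1/3 allotted to Bogdan's branch passes to Bogdan's issue by representation.
The 1/3 is divided into 3 equal shares of 1/9 among Czeslaw, Agnieszka, Waclaw.
Czeslaw is living and takes 1/9.
Agnieszka is living and takes 1/9.
Waclaw is living and takes 1/9.
Mieczyslaw predeceased; the 1/3 allotted to Mieczyslaw's branch passes to Mieczyslaw's issue by representation.
The 1/3 is divided into 3 equal shares of 1/9 among Eliasz, Radoslaw, Franciszka.
Eliasz is living and takes 1/9.
Radoslaw predeceased; the 1/9 allotted to Radoslaw's branch passes to Radoslaw's issue by representation.
The 1/9 is divided into 3 equal shares of 1/27 among Pelagia, Oleg, Stanislawa.
Pelagia is living and takes 1/27.
Oleg is living and takes 1/27.
Stanislawa is living and takes 1/27.
Franciszka is living and takes 1/9.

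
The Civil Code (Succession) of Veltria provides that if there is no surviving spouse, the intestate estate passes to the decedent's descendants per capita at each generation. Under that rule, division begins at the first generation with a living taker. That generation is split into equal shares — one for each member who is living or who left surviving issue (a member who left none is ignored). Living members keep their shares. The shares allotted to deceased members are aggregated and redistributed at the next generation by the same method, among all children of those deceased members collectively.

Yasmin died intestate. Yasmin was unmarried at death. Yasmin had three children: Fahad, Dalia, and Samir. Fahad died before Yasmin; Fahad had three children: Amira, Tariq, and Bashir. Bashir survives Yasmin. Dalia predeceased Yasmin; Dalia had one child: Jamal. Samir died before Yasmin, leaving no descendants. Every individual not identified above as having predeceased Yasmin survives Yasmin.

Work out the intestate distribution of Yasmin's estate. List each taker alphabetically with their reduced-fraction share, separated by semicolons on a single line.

There is no surviving spouse, so the entire estate passes to Yasmin's descendants per capita at each generation.
No one at generation 1 (Fahad, Dalia) is living; moving to the next generation.
At generation 2 (Amira, Tariq, Bashir, Jamal) there are 4 shares of (1)/4 = 1/4 each.
Living: Amira, Tariq, Bashir, and Jamal — each takes 1/4.

Amira 1/4; Bashir 1/4; Jamal 1/4; Tariq 1/4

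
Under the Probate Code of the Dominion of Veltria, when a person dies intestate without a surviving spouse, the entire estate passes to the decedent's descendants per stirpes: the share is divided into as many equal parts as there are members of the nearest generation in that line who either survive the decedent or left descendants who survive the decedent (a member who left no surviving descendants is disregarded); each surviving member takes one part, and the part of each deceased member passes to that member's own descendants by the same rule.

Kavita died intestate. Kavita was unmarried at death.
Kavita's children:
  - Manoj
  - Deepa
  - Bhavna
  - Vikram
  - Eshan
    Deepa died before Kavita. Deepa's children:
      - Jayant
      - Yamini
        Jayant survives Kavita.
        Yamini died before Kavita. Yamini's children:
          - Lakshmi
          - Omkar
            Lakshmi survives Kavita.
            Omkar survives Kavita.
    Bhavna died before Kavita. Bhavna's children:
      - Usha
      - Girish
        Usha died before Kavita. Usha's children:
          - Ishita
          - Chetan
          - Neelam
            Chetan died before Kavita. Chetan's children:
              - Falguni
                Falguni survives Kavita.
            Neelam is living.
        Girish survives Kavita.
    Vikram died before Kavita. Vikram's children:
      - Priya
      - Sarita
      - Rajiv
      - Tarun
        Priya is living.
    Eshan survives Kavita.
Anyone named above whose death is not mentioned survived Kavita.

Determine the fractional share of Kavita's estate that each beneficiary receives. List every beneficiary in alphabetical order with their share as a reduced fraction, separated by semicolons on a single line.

Eshan 1/5; Falguni 1/30; Girish 1/10; Ishita 1/30; Jayant 1/10; Lakshmi 1/20; Manoj 1/5; Neelam 1/30; Omkar 1/20; Priya 1/20; Rajiv 1/20; Sarita 1/20; Tarun 1/20

There is no surviving spouse, so the entire estate passes to Kavita's descendants per stirpes.
The estate is divided into 5 equal shares of 1/5 among Manoj, Deepa, Bhavna, Vikram, Eshan.
Manoj is living and takes 1/5.
Deepa predeceased; the 1/5 allotted to Deepa's branch passes to Deepa's issue by representation.
The 1/5 is divided into 2 equal shares of 1/10 among Jayant, Yamini.
Jayant is living and takes 1/10.
Yamini predeceased; the 1/10 allotted to Yamini's branch passes to Yamini's issue by representation.
The 1/10 is divided into 2 equal shares of 1/20 among Lakshmi, Omkar.
Lakshmi is living and takes 1/20.
Omkar is living and takes 1/20.
Bhavna predeceased; the 1/5 allotted to Bhavna's branch passes to Bhavna's issue by representation.
The 1/5 is divided into 2 equal shares of 1/10 among Usha, Girish.
Usha predeceased; the 1/10 allotted to Usha's branch passes to Usha's issue by representation.
The 1/10 is divided into 3 equal shares of 1/30 among Ishita, Chetan, Neelam.
Ishita is living and takes 1/30.
Chetan predeceased; the 1/30 allotted to Chetan's branch passes to Chetan's issue by representation.
Falguni is the sole taker at this level and receives the full 1/30.
Neelam is living and takes 1/30.
Girish is living and takes 1/10.
Vikram predeceased; the 1/5 allotted to Vikram's branch passes to Vikram's issue by representation.
The 1/5 is divided into 4 equal shares of 1/20 among Priya, Sarita, Rajiv, Tarun.
Priya is living and takes 1/20.
Sarita is living and takes 1/20.
Rajiv is living and takes 1/20.
Tarun is living and takes 1/20.
Eshan is living and takes 1/5.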